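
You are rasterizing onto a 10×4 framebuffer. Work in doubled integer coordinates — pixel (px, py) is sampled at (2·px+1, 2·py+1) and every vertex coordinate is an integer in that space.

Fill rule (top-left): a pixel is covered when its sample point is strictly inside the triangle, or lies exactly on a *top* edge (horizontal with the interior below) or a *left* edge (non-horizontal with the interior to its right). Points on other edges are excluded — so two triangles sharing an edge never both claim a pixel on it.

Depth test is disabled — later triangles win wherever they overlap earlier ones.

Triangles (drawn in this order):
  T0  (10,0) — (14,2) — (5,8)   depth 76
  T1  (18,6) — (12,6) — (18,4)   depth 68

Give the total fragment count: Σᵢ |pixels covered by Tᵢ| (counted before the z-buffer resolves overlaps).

T0:
  2·area = 42
  edge (10, 0)→(14, 2): d=(4,2) right/bottom  bias=-1
  edge (14, 2)→(5, 8): d=(-9,6) right/bottom  bias=-1
  edge (5, 8)→(10, 0): d=(5,-8) top-left  bias=+0
    (5,0)@(11, 1): e=[2,27,13] → #
    (6,0)@(13, 1): e=[-2,15,29] → ·
    (4,1)@(9, 3): e=[14,21,7] → #
    (6,1)@(13, 3): e=[6,-3,39] → ·
    (3,2)@(7, 5): e=[26,15,1] → #
    (5,2)@(11, 5): e=[18,-9,33] → ·
    (3,3)@(7, 7): e=[34,-3,11] → ·
    (4,3)@(9, 7): e=[30,-15,27] → ·
  covered (5 px):
    · · · · · # · · · ·
    · · · · # # · · · ·
    · · · # # · · · · ·
    · · · · · · · · · ·
T1:
  2·area = 12
  edge (18, 6)→(12, 6): d=(-6,0) right/bottom  bias=-1
  edge (12, 6)→(18, 4): d=(6,-2) top-left  bias=+0
  edge (18, 4)→(18, 6): d=(0,2) right/bottom  bias=-1
    (7,2)@(15, 5): e=[6,0,6] → #  [on edge]
    (8,2)@(17, 5): e=[6,4,2] → #
    (9,2)@(19, 5): e=[6,8,-2] → ·
    (4,3)@(9, 7): e=[-6,0,18] → ·  [on edge]
    (7,3)@(15, 7): e=[-6,12,6] → ·
    (8,3)@(17, 7): e=[-6,16,2] → ·
  covered (2 px):
    · · · · · · · · · ·
    · · · · · · · · · ·
    · · · · · · · # # ·
    · · · · · · · · · ·

Answer: 7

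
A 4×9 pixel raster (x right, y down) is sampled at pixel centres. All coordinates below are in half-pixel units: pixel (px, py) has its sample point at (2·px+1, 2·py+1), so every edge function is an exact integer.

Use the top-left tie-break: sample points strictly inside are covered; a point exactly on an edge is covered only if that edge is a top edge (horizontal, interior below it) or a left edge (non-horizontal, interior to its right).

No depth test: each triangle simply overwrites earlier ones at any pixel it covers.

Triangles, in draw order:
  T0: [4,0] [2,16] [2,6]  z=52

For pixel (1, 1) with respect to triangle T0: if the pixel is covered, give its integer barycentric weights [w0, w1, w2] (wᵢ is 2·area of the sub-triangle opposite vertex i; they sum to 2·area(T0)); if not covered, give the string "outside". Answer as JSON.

T0:
  2·area = 20
  edge (4, 0)→(2, 16): d=(-2,16) right/bottom  bias=-1
  edge (2, 16)→(2, 6): d=(0,-10) top-left  bias=+0
  edge (2, 6)→(4, 0): d=(2,-6) top-left  bias=+0
    (1,1)@(3, 3): e=[10,10,0] → █  [on edge]
    (2,1)@(5, 3): e=[-22,30,12] → ·
    (1,2)@(3, 5): e=[6,10,4] → █
    (2,2)@(5, 5): e=[-26,30,16] → ·
    (1,3)@(3, 7): e=[2,10,8] → █
    (2,3)@(5, 7): e=[-30,30,20] → ·
    (0,4)@(1, 9): e=[30,-10,0] → ·  [on edge]
    (1,4)@(3, 9): e=[-2,10,12] → ·
  covered (3 px):
    · · · ·
    · █ · ·
    · █ · ·
    · █ · ·
    · · · ·
    · · · ·
    · · · ·
    · · · ·
    · · · ·

Answer: [10,0,10]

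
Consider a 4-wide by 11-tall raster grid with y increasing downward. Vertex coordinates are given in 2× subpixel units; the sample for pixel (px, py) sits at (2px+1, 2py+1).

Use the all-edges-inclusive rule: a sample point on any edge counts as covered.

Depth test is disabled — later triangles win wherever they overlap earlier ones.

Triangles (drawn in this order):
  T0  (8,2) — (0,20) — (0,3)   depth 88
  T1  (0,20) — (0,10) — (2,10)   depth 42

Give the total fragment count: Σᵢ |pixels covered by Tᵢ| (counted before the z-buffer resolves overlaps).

T0:
  2·area = 136
  edge (8, 2)→(0, 20): d=(-8,18) inclusive
  edge (0, 20)→(0, 3): d=(0,-17) inclusive
  edge (0, 3)→(8, 2): d=(8,-1) inclusive
    (0,1)@(1, 3): e=[118,17,1] → █
    (1,1)@(3, 3): e=[82,51,3] → █
    (2,1)@(5, 3): e=[46,85,5] → █
    (3,1)@(7, 3): e=[10,119,7] → █
    (0,2)@(1, 5): e=[102,17,17] → █
    (3,2)@(7, 5): e=[-6,119,23] → ·
    (0,3)@(1, 7): e=[86,17,33] → █
    (3,3)@(7, 7): e=[-22,119,39] → ·
    (0,4)@(1, 9): e=[70,17,49] → █
    (2,4)@(5, 9): e=[-2,85,53] → ·
    (0,5)@(1, 11): e=[54,17,65] → █
    (2,5)@(5, 11): e=[-18,85,69] → ·
  covered (18 px):
    · · · ·
    █ █ █ █
    █ █ █ ·
    █ █ █ ·
    █ █ · ·
    █ █ · ·
    █ █ · ·
    █ · · ·
    █ · · ·
    · · · ·
    · · · ·
T1:
  2·area = 20
  edge (0, 20)→(0, 10): d=(0,-10) inclusive
  edge (0, 10)→(2, 10): d=(2,0) inclusive
  edge (2, 10)→(0, 20): d=(-2,10) inclusive
    (1,2)@(3, 5): e=[30,-10,0] → ·  [on edge]
    (0,5)@(1, 11): e=[10,2,8] → █
    (1,5)@(3, 11): e=[30,2,-12] → ·
    (0,6)@(1, 13): e=[10,6,4] → █
    (1,6)@(3, 13): e=[30,6,-16] → ·
    (0,7)@(1, 15): e=[10,10,0] → █  [on edge]
    (1,7)@(3, 15): e=[30,10,-20] → ·
    (0,8)@(1, 17): e=[10,14,-4] → ·
  covered (3 px):
    · · · ·
    · · · ·
    · · · ·
    · · · ·
    · · · ·
    █ · · ·
    █ · · ·
    █ · · ·
    · · · ·
    · · · ·
    · · · ·

Answer: 21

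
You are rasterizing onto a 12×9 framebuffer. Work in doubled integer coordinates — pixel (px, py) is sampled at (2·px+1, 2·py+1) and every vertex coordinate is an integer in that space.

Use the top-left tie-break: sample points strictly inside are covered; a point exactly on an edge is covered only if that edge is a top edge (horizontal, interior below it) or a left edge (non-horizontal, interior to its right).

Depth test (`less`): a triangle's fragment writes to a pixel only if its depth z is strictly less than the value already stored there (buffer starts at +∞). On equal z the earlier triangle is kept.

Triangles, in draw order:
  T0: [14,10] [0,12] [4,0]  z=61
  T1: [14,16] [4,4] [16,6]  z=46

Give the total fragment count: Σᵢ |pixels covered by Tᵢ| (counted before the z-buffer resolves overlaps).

T0:
  2·area = 160
  edge (14, 10)→(0, 12): d=(-14,2) right/bottom  bias=-1
  edge (0, 12)→(4, 0): d=(4,-12) top-left  bias=+0
  edge (4, 0)→(14, 10): d=(10,10) right/bottom  bias=-1
    (2,0)@(5, 1): e=[144,16,0] → ·  [on edge]
    (1,1)@(3, 3): e=[120,0,40] → #  [on edge]
    (2,1)@(5, 3): e=[116,24,20] → #
    (3,1)@(7, 3): e=[112,48,0] → ·  [on edge]
    (1,2)@(3, 5): e=[92,8,60] → #
    (3,2)@(7, 5): e=[84,56,20] → #
    (4,2)@(9, 5): e=[80,80,0] → ·  [on edge]
    (1,3)@(3, 7): e=[64,16,80] → #
    (4,3)@(9, 7): e=[52,88,20] → #
    (5,3)@(11, 7): e=[48,112,0] → ·  [on edge]
    (0,4)@(1, 9): e=[40,0,120] → #  [on edge]
    (5,4)@(11, 9): e=[20,120,20] → #
    (6,4)@(13, 9): e=[16,144,0] → ·  [on edge]
    (10,4)@(21, 9): e=[0,240,-80] → ·  [on edge]
    (3,5)@(7, 11): e=[0,80,80] → ·  [on edge]
    (7,5)@(15, 11): e=[-16,176,0] → ·  [on edge]
    (8,6)@(17, 13): e=[-48,208,0] → ·  [on edge]
    (9,7)@(19, 15): e=[-80,240,0] → ·  [on edge]
    (10,8)@(21, 17): e=[-112,272,0] → ·  [on edge]
  covered (18 px):
    · · · · · · · · · · · ·
    · # # · · · · · · · · ·
    · # # # · · · · · · · ·
    · # # # # · · · · · · ·
    # # # # # # · · · · · ·
    # # # · · · · · · · · ·
    · · · · · · · · · · · ·
    · · · · · · · · · · · ·
    · · · · · · · · · · · ·
T1:
  2·area = 124
  edge (14, 16)→(4, 4): d=(-10,-12) top-left  bias=+0
  edge (4, 4)→(16, 6): d=(12,2) right/bottom  bias=-1
  edge (16, 6)→(14, 16): d=(-2,10) right/bottom  bias=-1
    (8,0)@(17, 1): e=[186,-62,0] → ·  [on edge]
    (2,2)@(5, 5): e=[2,10,112] → #
    (3,2)@(7, 5): e=[26,6,92] → #
    (4,2)@(9, 5): e=[50,2,72] → #
    (5,2)@(11, 5): e=[74,-2,52] → ·
    (2,3)@(5, 7): e=[-18,34,108] → ·
    (3,3)@(7, 7): e=[6,30,88] → #
    (5,3)@(11, 7): e=[54,22,48] → #
    (6,3)@(13, 7): e=[78,18,28] → #
    (7,3)@(15, 7): e=[102,14,8] → #
    (8,3)@(17, 7): e=[126,10,-12] → ·
    (3,4)@(7, 9): e=[-14,54,84] → ·
    (7,5)@(15, 11): e=[62,62,0] → ·  [on edge]
  covered (15 px):
    · · · · · · · · · · · ·
    · · · · · · · · · · · ·
    · · # # # · · · · · · ·
    · · · # # # # # · · · ·
    · · · · # # # # · · · ·
    · · · · · # # · · · · ·
    · · · · · · # · · · · ·
    · · · · · · · · · · · ·
    · · · · · · · · · · · ·

Final: 33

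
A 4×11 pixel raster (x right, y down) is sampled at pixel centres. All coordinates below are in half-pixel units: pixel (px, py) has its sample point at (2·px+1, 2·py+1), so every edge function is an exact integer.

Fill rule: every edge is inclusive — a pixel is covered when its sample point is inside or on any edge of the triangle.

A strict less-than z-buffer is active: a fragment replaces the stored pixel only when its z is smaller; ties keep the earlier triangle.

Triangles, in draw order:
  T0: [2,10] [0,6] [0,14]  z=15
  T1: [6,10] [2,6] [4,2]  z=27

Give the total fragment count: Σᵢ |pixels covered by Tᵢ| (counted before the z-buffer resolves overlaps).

T0:
  2·area = 16  (B↔C swapped to make it positive)
  edge (2, 10)→(0, 14): d=(-2,4) inclusive
  edge (0, 14)→(0, 6): d=(0,-8) inclusive
  edge (0, 6)→(2, 10): d=(2,4) inclusive
    (0,4)@(1, 9): e=[6,8,2] → █
    (1,4)@(3, 9): e=[-2,24,-6] → ·
    (0,5)@(1, 11): e=[2,8,6] → █
    (1,5)@(3, 11): e=[-6,24,-2] → ·
    (0,6)@(1, 13): e=[-2,8,10] → ·
  covered (2 px):
    · · · ·
    · · · ·
    · · · ·
    · · · ·
    █ · · ·
    █ · · ·
    · · · ·
    · · · ·
    · · · ·
    · · · ·
    · · · ·
T1:
  2·area = 24
  edge (6, 10)→(2, 6): d=(-4,-4) inclusive
  edge (2, 6)→(4, 2): d=(2,-4) inclusive
  edge (4, 2)→(6, 10): d=(2,8) inclusive
    (0,2)@(1, 5): e=[0,-6,30] → ·  [on edge]
    (1,2)@(3, 5): e=[8,2,14] → █
    (2,2)@(5, 5): e=[16,10,-2] → ·
    (1,3)@(3, 7): e=[0,6,18] → █  [on edge]
    (2,3)@(5, 7): e=[8,14,2] → █
    (3,3)@(7, 7): e=[16,22,-14] → ·
    (1,4)@(3, 9): e=[-8,10,22] → ·
    (2,4)@(5, 9): e=[0,18,6] → █  [on edge]
    (3,4)@(7, 9): e=[8,26,-10] → ·
    (2,5)@(5, 11): e=[-8,22,10] → ·
    (3,5)@(7, 11): e=[0,30,-6] → ·  [on edge]
  covered (4 px):
    · · · ·
    · · · ·
    · █ · ·
    · █ █ ·
    · · █ ·
    · · · ·
    · · · ·
    · · · ·
    · · · ·
    · · · ·
    · · · ·

Final: 6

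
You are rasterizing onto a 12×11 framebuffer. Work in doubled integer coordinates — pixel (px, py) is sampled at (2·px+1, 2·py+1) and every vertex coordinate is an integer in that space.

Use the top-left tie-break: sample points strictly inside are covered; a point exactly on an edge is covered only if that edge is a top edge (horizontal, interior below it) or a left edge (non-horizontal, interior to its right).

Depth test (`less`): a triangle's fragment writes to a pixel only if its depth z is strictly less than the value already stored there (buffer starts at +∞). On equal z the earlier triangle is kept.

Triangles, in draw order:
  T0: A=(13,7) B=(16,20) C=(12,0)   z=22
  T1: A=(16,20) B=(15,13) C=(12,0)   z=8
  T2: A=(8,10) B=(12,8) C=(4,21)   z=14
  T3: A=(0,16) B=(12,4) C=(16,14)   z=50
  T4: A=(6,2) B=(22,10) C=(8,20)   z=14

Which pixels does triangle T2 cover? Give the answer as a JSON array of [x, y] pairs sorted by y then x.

T0:
  2·area = 8  (B↔C swapped to make it positive)
  edge (13, 7)→(12, 0): d=(-1,-7) top-left  bias=+0
  edge (12, 0)→(16, 20): d=(4,20) right/bottom  bias=-1
  edge (16, 20)→(13, 7): d=(-3,-13) top-left  bias=+0
    (6,2)@(13, 5): e=[2,0,6] → ·  [on edge]
    (6,3)@(13, 7): e=[0,8,0] → #  [on edge]
    (7,3)@(15, 7): e=[14,-32,26] → ·
    (6,4)@(13, 9): e=[-2,16,-6] → ·
    (7,7)@(15, 15): e=[6,0,2] → ·  [on edge]
    (7,10)@(15, 21): e=[0,24,-16] → ·  [on edge]
  covered (1 px):
    · · · · · · · · · · · ·
    · · · · · · · · · · · ·
    · · · · · · · · · · · ·
    · · · · · · # · · · · ·
    · · · · · · · · · · · ·
    · · · · · · · · · · · ·
    · · · · · · · · · · · ·
    · · · · · · · · · · · ·
    · · · · · · · · · · · ·
    · · · · · · · · · · · ·
    · · · · · · · · · · · ·
T1:
  2·area = 8  (B↔C swapped to make it positive)
  edge (16, 20)→(12, 0): d=(-4,-20) top-left  bias=+0
  edge (12, 0)→(15, 13): d=(3,13) right/bottom  bias=-1
  edge (15, 13)→(16, 20): d=(1,7) right/bottom  bias=-1
    (6,2)@(13, 5): e=[0,2,6] → #  [on edge]
    (7,2)@(15, 5): e=[40,-24,-8] → ·
    (6,3)@(13, 7): e=[-8,8,8] → ·
    (7,6)@(15, 13): e=[8,0,0] → ·  [on edge]
    (7,7)@(15, 15): e=[0,6,2] → #  [on edge]
    (8,7)@(17, 15): e=[40,-20,-12] → ·
    (7,8)@(15, 17): e=[-8,12,4] → ·
  covered (2 px):
    · · · · · · · · · · · ·
    · · · · · · · · · · · ·
    · · · · · · # · · · · ·
    · · · · · · · · · · · ·
    · · · · · · · · · · · ·
    · · · · · · · · · · · ·
    · · · · · · · · · · · ·
    · · · · · · · # · · · ·
    · · · · · · · · · · · ·
    · · · · · · · · · · · ·
    · · · · · · · · · · · ·
T2:
  2·area = 36
  edge (8, 10)→(12, 8): d=(4,-2) top-left  bias=+0
  edge (12, 8)→(4, 21): d=(-8,13) right/bottom  bias=-1
  edge (4, 21)→(8, 10): d=(4,-11) top-left  bias=+0
    (5,4)@(11, 9): e=[2,5,29] → #
    (6,4)@(13, 9): e=[6,-21,51] → ·
    (4,5)@(9, 11): e=[6,15,15] → #
    (5,5)@(11, 11): e=[10,-11,37] → ·
    (3,6)@(7, 13): e=[10,25,1] → #
    (4,6)@(9, 13): e=[14,-1,23] → ·
    (3,7)@(7, 15): e=[18,9,9] → #
    (4,7)@(9, 15): e=[22,-17,31] → ·
    (3,8)@(7, 17): e=[26,-7,17] → ·
    (2,9)@(5, 19): e=[30,3,3] → #
    (3,9)@(7, 19): e=[34,-23,25] → ·
    (2,10)@(5, 21): e=[38,-13,11] → ·
  covered (5 px):
    · · · · · · · · · · · ·
    · · · · · · · · · · · ·
    · · · · · · · · · · · ·
    · · · · · · · · · · · ·
    · · · · · # · · · · · ·
    · · · · # · · · · · · ·
    · · · # · · · · · · · ·
    · · · # · · · · · · · ·
    · · · · · · · · · · · ·
    · · # · · · · · · · · ·
    · · · · · · · · · · · ·
T3:
  2·area = 168
  edge (0, 16)→(12, 4): d=(12,-12) top-left  bias=+0
  edge (12, 4)→(16, 14): d=(4,10) right/bottom  bias=-1
  edge (16, 14)→(0, 16): d=(-16,2) right/bottom  bias=-1
    (7,0)@(15, 1): e=[0,-42,210] → ·  [on edge]
    (6,1)@(13, 3): e=[0,-14,182] → ·  [on edge]
    (5,2)@(11, 5): e=[0,14,154] → #  [on edge]
    (6,2)@(13, 5): e=[24,-6,150] → ·
    (4,3)@(9, 7): e=[0,42,126] → #  [on edge]
    (6,3)@(13, 7): e=[48,2,118] → #
    (7,3)@(15, 7): e=[72,-18,114] → ·
    (3,4)@(7, 9): e=[0,70,98] → #  [on edge]
    (7,4)@(15, 9): e=[96,-10,82] → ·
    (2,5)@(5, 11): e=[0,98,70] → #  [on edge]
    (7,5)@(15, 11): e=[120,-2,50] → ·
    (1,6)@(3, 13): e=[0,126,42] → #  [on edge]
    (0,7)@(1, 15): e=[0,154,14] → #  [on edge]
  covered (24 px):
    · · · · · · · · · · · ·
    · · · · · · · · · · · ·
    · · · · · # · · · · · ·
    · · · · # # # · · · · ·
    · · · # # # # · · · · ·
    · · # # # # # · · · · ·
    · # # # # # # # · · · ·
    # # # # · · · · · · · ·
    · · · · · · · · · · · ·
    · · · · · · · · · · · ·
    · · · · · · · · · · · ·
T4:
  2·area = 272
  edge (6, 2)→(22, 10): d=(16,8) right/bottom  bias=-1
  edge (22, 10)→(8, 20): d=(-14,10) right/bottom  bias=-1
  edge (8, 20)→(6, 2): d=(-2,-18) top-left  bias=+0
    (3,1)@(7, 3): e=[8,248,16] → #
    (4,1)@(9, 3): e=[-8,228,52] → ·
    (3,2)@(7, 5): e=[40,220,12] → #
    (4,2)@(9, 5): e=[24,200,48] → #
    (5,2)@(11, 5): e=[8,180,84] → #
    (6,2)@(13, 5): e=[-8,160,120] → ·
    (3,3)@(7, 7): e=[72,192,8] → #
    (6,3)@(13, 7): e=[24,132,116] → #
    (7,3)@(15, 7): e=[8,112,152] → #
    (8,3)@(17, 7): e=[-8,92,188] → ·
    (3,4)@(7, 9): e=[104,164,4] → #
    (8,4)@(17, 9): e=[24,64,184] → #
    (3,5)@(7, 11): e=[136,136,0] → #  [on edge]
    (7,7)@(15, 15): e=[136,0,136] → ·  [on edge]
  covered (34 px):
    · · · · · · · · · · · ·
    · · · # · · · · · · · ·
    · · · # # # · · · · · ·
    · · · # # # # # · · · ·
    · · · # # # # # # # · ·
    · · · # # # # # # # · ·
    · · · · # # # # # · · ·
    · · · · # # # · · · · ·
    · · · · # # · · · · · ·
    · · · · # · · · · · · ·
    · · · · · · · · · · · ·

Final: [[5,4],[4,5],[3,6],[3,7],[2,9]]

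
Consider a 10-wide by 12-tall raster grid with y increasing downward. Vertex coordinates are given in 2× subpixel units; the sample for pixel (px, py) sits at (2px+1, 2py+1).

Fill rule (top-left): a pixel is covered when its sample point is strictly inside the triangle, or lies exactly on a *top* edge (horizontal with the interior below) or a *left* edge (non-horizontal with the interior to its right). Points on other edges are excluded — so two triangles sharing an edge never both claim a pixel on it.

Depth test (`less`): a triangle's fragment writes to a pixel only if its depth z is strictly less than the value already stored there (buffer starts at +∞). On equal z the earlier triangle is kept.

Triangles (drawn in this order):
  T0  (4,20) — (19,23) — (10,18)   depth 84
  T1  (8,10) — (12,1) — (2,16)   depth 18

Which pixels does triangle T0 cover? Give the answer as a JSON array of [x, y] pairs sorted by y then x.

T0:
  2·area = 48  (B↔C swapped to make it positive)
  edge (4, 20)→(10, 18): d=(6,-2) top-left  bias=+0
  edge (10, 18)→(19, 23): d=(9,5) right/bottom  bias=-1
  edge (19, 23)→(4, 20): d=(-15,-3) top-left  bias=+0
    (0,6)@(1, 13): e=[-48,0,96] → ·  [on edge]
    (9,7)@(19, 15): e=[0,-72,120] → ·  [on edge]
    (6,8)@(13, 17): e=[0,-24,72] → ·  [on edge]
    (3,9)@(7, 19): e=[0,24,24] → #  [on edge]
    (4,9)@(9, 19): e=[4,14,30] → #
    (5,9)@(11, 19): e=[8,4,36] → #
    (6,9)@(13, 19): e=[12,-6,42] → ·
    (0,10)@(1, 21): e=[0,72,-24] → ·  [on edge]
    (3,10)@(7, 21): e=[12,42,-6] → ·
    (4,10)@(9, 21): e=[16,32,0] → #  [on edge]
    (6,10)@(13, 21): e=[24,12,12] → #
    (7,10)@(15, 21): e=[28,2,18] → #
    (9,11)@(19, 23): e=[48,0,0] → ·  [on edge]
  covered (7 px):
    · · · · · · · · · ·
    · · · · · · · · · ·
    · · · · · · · · · ·
    · · · · · · · · · ·
    · · · · · · · · · ·
    · · · · · · · · · ·
    · · · · · · · · · ·
    · · · · · · · · · ·
    · · · · · · · · · ·
    · · · # # # · · · ·
    · · · · # # # # · ·
    · · · · · · · · · ·
T1:
  2·area = 30  (B↔C swapped to make it positive)
  edge (8, 10)→(2, 16): d=(-6,6) right/bottom  bias=-1
  edge (2, 16)→(12, 1): d=(10,-15) top-left  bias=+0
  edge (12, 1)→(8, 10): d=(-4,9) right/bottom  bias=-1
    (8,0)@(17, 1): e=[0,75,-45] → ·  [on edge]
    (5,1)@(11, 3): e=[24,5,1] → #
    (6,1)@(13, 3): e=[12,35,-17] → ·
    (7,1)@(15, 3): e=[0,65,-35] → ·  [on edge]
    (5,2)@(11, 5): e=[12,25,-7] → ·
    (6,2)@(13, 5): e=[0,55,-25] → ·  [on edge]
    (4,3)@(9, 7): e=[12,15,3] → #
    (5,3)@(11, 7): e=[0,45,-15] → ·  [on edge]
    (3,4)@(7, 9): e=[12,5,13] → #
    (4,4)@(9, 9): e=[0,35,-5] → ·  [on edge]
    (3,5)@(7, 11): e=[0,25,5] → ·  [on edge]
    (2,6)@(5, 13): e=[0,15,15] → ·  [on edge]
    (1,7)@(3, 15): e=[0,5,25] → ·  [on edge]
    (0,8)@(1, 17): e=[0,-5,35] → ·  [on edge]
  covered (3 px):
    · · · · · · · · · ·
    · · · · · # · · · ·
    · · · · · · · · · ·
    · · · · # · · · · ·
    · · · # · · · · · ·
    · · · · · · · · · ·
    · · · · · · · · · ·
    · · · · · · · · · ·
    · · · · · · · · · ·
    · · · · · · · · · ·
    · · · · · · · · · ·
    · · · · · · · · · ·

Final: [[3,9],[4,9],[5,9],[4,10],[5,10],[6,10],[7,10]]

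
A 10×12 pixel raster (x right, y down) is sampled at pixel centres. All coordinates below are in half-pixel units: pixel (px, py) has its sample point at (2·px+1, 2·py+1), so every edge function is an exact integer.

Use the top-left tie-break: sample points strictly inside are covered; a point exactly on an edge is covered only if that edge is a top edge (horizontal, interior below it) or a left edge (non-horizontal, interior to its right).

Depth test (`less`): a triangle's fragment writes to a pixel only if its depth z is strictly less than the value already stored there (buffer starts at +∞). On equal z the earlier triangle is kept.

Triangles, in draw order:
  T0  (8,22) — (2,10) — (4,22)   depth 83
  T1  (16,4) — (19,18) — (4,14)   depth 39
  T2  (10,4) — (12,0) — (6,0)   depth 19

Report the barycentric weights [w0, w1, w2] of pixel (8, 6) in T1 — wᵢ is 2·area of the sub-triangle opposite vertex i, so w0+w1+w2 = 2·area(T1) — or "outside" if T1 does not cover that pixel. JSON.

T0:
  2·area = 48  (B↔C swapped to make it positive)
  edge (8, 22)→(4, 22): d=(-4,0) right/bottom  bias=-1
  edge (4, 22)→(2, 10): d=(-2,-12) top-left  bias=+0
  edge (2, 10)→(8, 22): d=(6,12) right/bottom  bias=-1
    (1,6)@(3, 13): e=[36,6,6] → █
    (2,6)@(5, 13): e=[36,30,-18] → ·
    (1,7)@(3, 15): e=[28,2,18] → █
    (2,7)@(5, 15): e=[28,26,-6] → ·
    (1,8)@(3, 17): e=[20,-2,30] → ·
    (2,8)@(5, 17): e=[20,22,6] → █
    (3,8)@(7, 17): e=[20,46,-18] → ·
    (2,9)@(5, 19): e=[12,18,18] → █
    (3,9)@(7, 19): e=[12,42,-6] → ·
    (2,10)@(5, 21): e=[4,14,30] → █
    (3,10)@(7, 21): e=[4,38,6] → █
    (4,10)@(9, 21): e=[4,62,-18] → ·
  covered (6 px):
    · · · · · · · · · ·
    · · · · · · · · · ·
    · · · · · · · · · ·
    · · · · · · · · · ·
    · · · · · · · · · ·
    · · · · · · · · · ·
    · █ · · · · · · · ·
    · █ · · · · · · · ·
    · · █ · · · · · · ·
    · · █ · · · · · · ·
    · · █ █ · · · · · ·
    · · · · · · · · · ·
T1:
  2·area = 198
  edge (16, 4)→(19, 18): d=(3,14) right/bottom  bias=-1
  edge (19, 18)→(4, 14): d=(-15,-4) top-left  bias=+0
  edge (4, 14)→(16, 4): d=(12,-10) top-left  bias=+0
    (7,2)@(15, 5): e=[17,179,2] → █
    (8,2)@(17, 5): e=[-11,187,22] → ·
    (6,3)@(13, 7): e=[51,141,6] → █
    (8,3)@(17, 7): e=[-5,157,46] → ·
    (5,4)@(11, 9): e=[85,103,10] → █
    (8,4)@(17, 9): e=[1,127,70] → █
    (9,4)@(19, 9): e=[-27,135,90] → ·
    (4,5)@(9, 11): e=[119,65,14] → █
    (9,5)@(19, 11): e=[-21,105,114] → ·
    (3,6)@(7, 13): e=[153,27,18] → █
    (9,6)@(19, 13): e=[-15,75,138] → ·
    (3,7)@(7, 15): e=[159,-3,42] → ·
  covered (24 px):
    · · · · · · · · · ·
    · · · · · · · · · ·
    · · · · · · · █ · ·
    · · · · · · █ █ · ·
    · · · · · █ █ █ █ ·
    · · · · █ █ █ █ █ ·
    · · · █ █ █ █ █ █ ·
    · · · · █ █ █ █ █ ·
    · · · · · · · · █ ·
    · · · · · · · · · ·
    · · · · · · · · · ·
    · · · · · · · · · ·
T2:
  2·area = 24  (B↔C swapped to make it positive)
  edge (10, 4)→(6, 0): d=(-4,-4) top-left  bias=+0
  edge (6, 0)→(12, 0): d=(6,0) top-left  bias=+0
  edge (12, 0)→(10, 4): d=(-2,4) right/bottom  bias=-1
    (3,0)@(7, 1): e=[0,6,18] → █  [on edge]
    (4,0)@(9, 1): e=[8,6,10] → █
    (5,0)@(11, 1): e=[16,6,2] → █
    (6,0)@(13, 1): e=[24,6,-6] → ·
    (3,1)@(7, 3): e=[-8,18,14] → ·
    (4,1)@(9, 3): e=[0,18,6] → █  [on edge]
    (5,1)@(11, 3): e=[8,18,-2] → ·
    (4,2)@(9, 5): e=[-8,30,2] → ·
    (5,2)@(11, 5): e=[0,30,-6] → ·  [on edge]
    (6,3)@(13, 7): e=[0,42,-18] → ·  [on edge]
    (7,4)@(15, 9): e=[0,54,-30] → ·  [on edge]
    (8,5)@(17, 11): e=[0,66,-42] → ·  [on edge]
    (9,6)@(19, 13): e=[0,78,-54] → ·  [on edge]
  covered (4 px):
    · · · █ █ █ · · · ·
    · · · · █ · · · · ·
    · · · · · · · · · ·
    · · · · · · · · · ·
    · · · · · · · · · ·
    · · · · · · · · · ·
    · · · · · · · · · ·
    · · · · · · · · · ·
    · · · · · · · · · ·
    · · · · · · · · · ·
    · · · · · · · · · ·
    · · · · · · · · · ·

Result: [67,118,13]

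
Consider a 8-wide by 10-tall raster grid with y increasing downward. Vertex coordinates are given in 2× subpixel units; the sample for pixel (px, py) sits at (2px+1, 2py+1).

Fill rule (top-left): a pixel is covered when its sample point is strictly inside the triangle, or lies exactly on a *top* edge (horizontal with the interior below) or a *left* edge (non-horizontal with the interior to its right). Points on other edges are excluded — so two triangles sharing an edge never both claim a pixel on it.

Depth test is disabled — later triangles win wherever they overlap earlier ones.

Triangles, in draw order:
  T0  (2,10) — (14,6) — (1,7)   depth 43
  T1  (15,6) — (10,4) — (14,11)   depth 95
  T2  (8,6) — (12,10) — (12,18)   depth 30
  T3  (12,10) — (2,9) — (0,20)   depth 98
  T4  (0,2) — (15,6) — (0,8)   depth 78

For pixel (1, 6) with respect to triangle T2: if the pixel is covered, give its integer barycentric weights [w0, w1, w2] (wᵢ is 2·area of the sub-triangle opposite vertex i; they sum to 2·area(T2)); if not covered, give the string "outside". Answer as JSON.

T0:
  2·area = 40  (B↔C swapped to make it positive)
  edge (2, 10)→(1, 7): d=(-1,-3) top-left  bias=+0
  edge (1, 7)→(14, 6): d=(13,-1) top-left  bias=+0
  edge (14, 6)→(2, 10): d=(-12,4) right/bottom  bias=-1
    (0,3)@(1, 7): e=[0,0,40] → #  [on edge]
    (1,3)@(3, 7): e=[6,2,32] → #
    (2,3)@(5, 7): e=[12,4,24] → #
    (3,3)@(7, 7): e=[18,6,16] → #
    (4,3)@(9, 7): e=[24,8,8] → #
    (5,3)@(11, 7): e=[30,10,0] → ·  [on edge]
    (0,4)@(1, 9): e=[-2,26,16] → ·
    (1,4)@(3, 9): e=[4,28,8] → #
    (2,4)@(5, 9): e=[10,30,0] → ·  [on edge]
    (3,4)@(7, 9): e=[16,32,-8] → ·
    (4,4)@(9, 9): e=[22,34,-16] → ·
    (1,5)@(3, 11): e=[2,54,-16] → ·
    (1,6)@(3, 13): e=[0,80,-40] → ·  [on edge]
    (2,9)@(5, 19): e=[0,160,-120] → ·  [on edge]
  covered (6 px):
    · · · · · · · ·
    · · · · · · · ·
    · · · · · · · ·
    # # # # # · · ·
    · # · · · · · ·
    · · · · · · · ·
    · · · · · · · ·
    · · · · · · · ·
    · · · · · · · ·
    · · · · · · · ·
T1:
  2·area = 27  (B↔C swapped to make it positive)
  edge (15, 6)→(14, 11): d=(-1,5) right/bottom  bias=-1
  edge (14, 11)→(10, 4): d=(-4,-7) top-left  bias=+0
  edge (10, 4)→(15, 6): d=(5,2) right/bottom  bias=-1
    (5,2)@(11, 5): e=[21,3,3] → #
    (6,2)@(13, 5): e=[11,17,-1] → ·
    (5,3)@(11, 7): e=[19,-5,13] → ·
    (6,3)@(13, 7): e=[9,9,9] → #
    (7,3)@(15, 7): e=[-1,23,5] → ·
    (6,4)@(13, 9): e=[7,1,19] → #
    (7,4)@(15, 9): e=[-3,15,15] → ·
    (6,5)@(13, 11): e=[5,-7,29] → ·
  covered (3 px):
    · · · · · · · ·
    · · · · · · · ·
    · · · · · # · ·
    · · · · · · # ·
    · · · · · · # ·
    · · · · · · · ·
    · · · · · · · ·
    · · · · · · · ·
    · · · · · · · ·
    · · · · · · · ·
T2:
  2·area = 32
  edge (8, 6)→(12, 10): d=(4,4) right/bottom  bias=-1
  edge (12, 10)→(12, 18): d=(0,8) right/bottom  bias=-1
  edge (12, 18)→(8, 6): d=(-4,-12) top-left  bias=+0
    (1,0)@(3, 1): e=[0,72,-40] → ·  [on edge]
    (2,1)@(5, 3): e=[0,56,-24] → ·  [on edge]
    (3,1)@(7, 3): e=[-8,40,0] → ·  [on edge]
    (3,2)@(7, 5): e=[0,40,-8] → ·  [on edge]
    (4,3)@(9, 7): e=[0,24,8] → ·  [on edge]
    (4,4)@(9, 9): e=[8,24,0] → #  [on edge]
    (5,4)@(11, 9): e=[0,8,24] → ·  [on edge]
    (4,5)@(9, 11): e=[16,24,-8] → ·
    (5,5)@(11, 11): e=[8,8,16] → #
    (6,5)@(13, 11): e=[0,-8,40] → ·  [on edge]
    (5,6)@(11, 13): e=[16,8,8] → #
    (6,6)@(13, 13): e=[8,-8,32] → ·
    (7,6)@(15, 13): e=[0,-24,56] → ·  [on edge]
    (5,7)@(11, 15): e=[24,8,0] → #  [on edge]
  covered (4 px):
    · · · · · · · ·
    · · · · · · · ·
    · · · · · · · ·
    · · · · · · · ·
    · · · · # · · ·
    · · · · · # · ·
    · · · · · # · ·
    · · · · · # · ·
    · · · · · · · ·
    · · · · · · · ·
T3:
  2·area = 112  (B↔C swapped to make it positive)
  edge (12, 10)→(0, 20): d=(-12,10) right/bottom  bias=-1
  edge (0, 20)→(2, 9): d=(2,-11) top-left  bias=+0
  edge (2, 9)→(12, 10): d=(10,1) right/bottom  bias=-1
    (1,5)@(3, 11): e=[78,15,19] → #
    (2,5)@(5, 11): e=[58,37,17] → #
    (3,5)@(7, 11): e=[38,59,15] → #
    (4,5)@(9, 11): e=[18,81,13] → #
    (5,5)@(11, 11): e=[-2,103,11] → ·
    (1,6)@(3, 13): e=[54,19,39] → #
    (4,6)@(9, 13): e=[-6,85,33] → ·
    (0,7)@(1, 15): e=[50,1,61] → #
    (3,7)@(7, 15): e=[-10,67,55] → ·
    (0,8)@(1, 17): e=[26,5,81] → #
    (2,8)@(5, 17): e=[-14,49,77] → ·
    (0,9)@(1, 19): e=[2,9,101] → #
  covered (13 px):
    · · · · · · · ·
    · · · · · · · ·
    · · · · · · · ·
    · · · · · · · ·
    · · · · · · · ·
    · # # # # · · ·
    · # # # · · · ·
    # # # · · · · ·
    # # · · · · · ·
    # · · · · · · ·
T4:
  2·area = 90
  edge (0, 2)→(15, 6): d=(15,4) right/bottom  bias=-1
  edge (15, 6)→(0, 8): d=(-15,2) right/bottom  bias=-1
  edge (0, 8)→(0, 2): d=(0,-6) top-left  bias=+0
    (0,1)@(1, 3): e=[11,73,6] → #
    (1,1)@(3, 3): e=[3,69,18] → #
    (2,1)@(5, 3): e=[-5,65,30] → ·
    (0,2)@(1, 5): e=[41,43,6] → #
    (2,2)@(5, 5): e=[25,35,30] → #
    (3,2)@(7, 5): e=[17,31,42] → #
    (4,2)@(9, 5): e=[9,27,54] → #
    (5,2)@(11, 5): e=[1,23,66] → #
    (6,2)@(13, 5): e=[-7,19,78] → ·
    (0,3)@(1, 7): e=[71,13,6] → #
    (4,3)@(9, 7): e=[39,-3,54] → ·
    (5,3)@(11, 7): e=[31,-7,66] → ·
  covered (12 px):
    · · · · · · · ·
    # # · · · · · ·
    # # # # # # · ·
    # # # # · · · ·
    · · · · · · · ·
    · · · · · · · ·
    · · · · · · · ·
    · · · · · · · ·
    · · · · · · · ·
    · · · · · · · ·

Result: "outside"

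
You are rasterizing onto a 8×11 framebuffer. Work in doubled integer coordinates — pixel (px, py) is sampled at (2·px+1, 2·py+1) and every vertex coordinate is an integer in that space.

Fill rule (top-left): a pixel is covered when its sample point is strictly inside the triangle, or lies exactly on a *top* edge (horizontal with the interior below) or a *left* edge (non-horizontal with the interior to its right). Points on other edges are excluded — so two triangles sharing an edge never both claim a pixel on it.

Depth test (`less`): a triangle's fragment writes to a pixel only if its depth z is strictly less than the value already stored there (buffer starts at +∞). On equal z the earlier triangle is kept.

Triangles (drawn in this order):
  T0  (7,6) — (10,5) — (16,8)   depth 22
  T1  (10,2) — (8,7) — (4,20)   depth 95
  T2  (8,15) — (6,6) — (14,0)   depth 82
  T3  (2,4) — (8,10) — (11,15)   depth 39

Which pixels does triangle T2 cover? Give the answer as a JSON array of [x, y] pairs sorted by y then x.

T0:
  2·area = 15
  edge (7, 6)→(10, 5): d=(3,-1) top-left  bias=+0
  edge (10, 5)→(16, 8): d=(6,3) right/bottom  bias=-1
  edge (16, 8)→(7, 6): d=(-9,-2) top-left  bias=+0
    (6,3)@(13, 7): e=[9,3,3] → #
    (7,3)@(15, 7): e=[11,-3,7] → ·
    (6,4)@(13, 9): e=[15,15,-15] → ·
  covered (1 px):
    · · · · · · · ·
    · · · · · · · ·
    · · · · · · · ·
    · · · · · · # ·
    · · · · · · · ·
    · · · · · · · ·
    · · · · · · · ·
    · · · · · · · ·
    · · · · · · · ·
    · · · · · · · ·
    · · · · · · · ·
T1:
  2·area = 6  (B↔C swapped to make it positive)
  edge (10, 2)→(4, 20): d=(-6,18) right/bottom  bias=-1
  edge (4, 20)→(8, 7): d=(4,-13) top-left  bias=+0
  edge (8, 7)→(10, 2): d=(2,-5) top-left  bias=+0
    (4,2)@(9, 5): e=[0,5,1] → ·  [on edge]
    (3,5)@(7, 11): e=[0,3,3] → ·  [on edge]
    (2,8)@(5, 17): e=[0,1,5] → ·  [on edge]
  covered (0 px):
    · · · · · · · ·
    · · · · · · · ·
    · · · · · · · ·
    · · · · · · · ·
    · · · · · · · ·
    · · · · · · · ·
    · · · · · · · ·
    · · · · · · · ·
    · · · · · · · ·
    · · · · · · · ·
    · · · · · · · ·
T2:
  2·area = 84
  edge (8, 15)→(6, 6): d=(-2,-9) top-left  bias=+0
  edge (6, 6)→(14, 0): d=(8,-6) top-left  bias=+0
  edge (14, 0)→(8, 15): d=(-6,15) right/bottom  bias=-1
    (6,0)@(13, 1): e=[73,2,9] → #
    (7,0)@(15, 1): e=[91,14,-21] → ·
    (5,1)@(11, 3): e=[51,6,27] → #
    (6,1)@(13, 3): e=[69,18,-3] → ·
    (4,2)@(9, 5): e=[29,10,45] → #
    (6,2)@(13, 5): e=[65,34,-15] → ·
    (3,3)@(7, 7): e=[7,14,63] → #
    (6,3)@(13, 7): e=[61,50,-27] → ·
    (3,4)@(7, 9): e=[3,30,51] → #
    (5,4)@(11, 9): e=[39,54,-9] → ·
    (3,5)@(7, 11): e=[-1,46,39] → ·
    (4,5)@(9, 11): e=[17,58,9] → #
  covered (10 px):
    · · · · · · # ·
    · · · · · # · ·
    · · · · # # · ·
    · · · # # # · ·
    · · · # # · · ·
    · · · · # · · ·
    · · · · · · · ·
    · · · · · · · ·
    · · · · · · · ·
    · · · · · · · ·
    · · · · · · · ·
T3:
  2·area = 12
  edge (2, 4)→(8, 10): d=(6,6) right/bottom  bias=-1
  edge (8, 10)→(11, 15): d=(3,5) right/bottom  bias=-1
  edge (11, 15)→(2, 4): d=(-9,-11) top-left  bias=+0
    (0,1)@(1, 3): e=[0,14,-2] → ·  [on edge]
    (1,2)@(3, 5): e=[0,10,2] → ·  [on edge]
    (2,2)@(5, 5): e=[-12,0,24] → ·  [on edge]
    (2,3)@(5, 7): e=[0,6,6] → ·  [on edge]
    (3,4)@(7, 9): e=[0,2,10] → ·  [on edge]
    (4,5)@(9, 11): e=[0,-2,14] → ·  [on edge]
    (5,6)@(11, 13): e=[0,-6,18] → ·  [on edge]
    (5,7)@(11, 15): e=[12,0,0] → ·  [on edge]
    (6,7)@(13, 15): e=[0,-10,22] → ·  [on edge]
    (7,8)@(15, 17): e=[0,-14,26] → ·  [on edge]
  covered (0 px):
    · · · · · · · ·
    · · · · · · · ·
    · · · · · · · ·
    · · · · · · · ·
    · · · · · · · ·
    · · · · · · · ·
    · · · · · · · ·
    · · · · · · · ·
    · · · · · · · ·
    · · · · · · · ·
    · · · · · · · ·

Answer: [[6,0],[5,1],[4,2],[5,2],[3,3],[4,3],[5,3],[3,4],[4,4],[4,5]]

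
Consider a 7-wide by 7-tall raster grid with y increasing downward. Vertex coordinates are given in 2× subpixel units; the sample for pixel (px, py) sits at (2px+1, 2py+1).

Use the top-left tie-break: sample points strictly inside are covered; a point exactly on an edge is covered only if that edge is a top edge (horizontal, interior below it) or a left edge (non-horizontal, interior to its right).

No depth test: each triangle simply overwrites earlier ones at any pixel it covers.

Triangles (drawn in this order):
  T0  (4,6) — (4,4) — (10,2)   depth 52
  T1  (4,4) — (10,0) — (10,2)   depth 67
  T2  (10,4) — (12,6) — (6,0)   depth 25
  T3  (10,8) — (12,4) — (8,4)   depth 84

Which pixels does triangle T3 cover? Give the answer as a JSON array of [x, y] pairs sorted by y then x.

T0:
  2·area = 12
  edge (4, 6)→(4, 4): d=(0,-2) top-left  bias=+0
  edge (4, 4)→(10, 2): d=(6,-2) top-left  bias=+0
  edge (10, 2)→(4, 6): d=(-6,4) right/bottom  bias=-1
    (6,0)@(13, 1): e=[18,0,-6] → ·  [on edge]
    (3,1)@(7, 3): e=[6,0,6] → █  [on edge]
    (4,1)@(9, 3): e=[10,4,-2] → ·
    (0,2)@(1, 5): e=[-6,0,18] → ·  [on edge]
    (2,2)@(5, 5): e=[2,8,2] → █
    (3,2)@(7, 5): e=[6,12,-6] → ·
    (2,3)@(5, 7): e=[2,20,-10] → ·
  covered (2 px):
    · · · · · · ·
    · · · █ · · ·
    · · █ · · · ·
    · · · · · · ·
    · · · · · · ·
    · · · · · · ·
    · · · · · · ·
T1:
  2·area = 12
  edge (4, 4)→(10, 0): d=(6,-4) top-left  bias=+0
  edge (10, 0)→(10, 2): d=(0,2) right/bottom  bias=-1
  edge (10, 2)→(4, 4): d=(-6,2) right/bottom  bias=-1
    (4,0)@(9, 1): e=[2,2,8] → █
    (5,0)@(11, 1): e=[10,-2,4] → ·
    (6,0)@(13, 1): e=[18,-6,0] → ·  [on edge]
    (3,1)@(7, 3): e=[6,6,0] → ·  [on edge]
    (4,1)@(9, 3): e=[14,2,-4] → ·
    (0,2)@(1, 5): e=[-6,18,0] → ·  [on edge]
  covered (1 px):
    · · · · █ · ·
    · · · · · · ·
    · · · · · · ·
    · · · · · · ·
    · · · · · · ·
    · · · · · · ·
    · · · · · · ·
T2:
  degenerate (2·area = 0) — covers nothing
T3:
  2·area = 16  (B↔C swapped to make it positive)
  edge (10, 8)→(8, 4): d=(-2,-4) top-left  bias=+0
  edge (8, 4)→(12, 4): d=(4,0) top-left  bias=+0
  edge (12, 4)→(10, 8): d=(-2,4) right/bottom  bias=-1
    (4,2)@(9, 5): e=[2,4,10] → █
    (5,2)@(11, 5): e=[10,4,2] → █
    (6,2)@(13, 5): e=[18,4,-6] → ·
    (4,3)@(9, 7): e=[-2,12,6] → ·
    (5,3)@(11, 7): e=[6,12,-2] → ·
  covered (2 px):
    · · · · · · ·
    · · · · · · ·
    · · · · █ █ ·
    · · · · · · ·
    · · · · · · ·
    · · · · · · ·
    · · · · · · ·

Result: [[4,2],[5,2]]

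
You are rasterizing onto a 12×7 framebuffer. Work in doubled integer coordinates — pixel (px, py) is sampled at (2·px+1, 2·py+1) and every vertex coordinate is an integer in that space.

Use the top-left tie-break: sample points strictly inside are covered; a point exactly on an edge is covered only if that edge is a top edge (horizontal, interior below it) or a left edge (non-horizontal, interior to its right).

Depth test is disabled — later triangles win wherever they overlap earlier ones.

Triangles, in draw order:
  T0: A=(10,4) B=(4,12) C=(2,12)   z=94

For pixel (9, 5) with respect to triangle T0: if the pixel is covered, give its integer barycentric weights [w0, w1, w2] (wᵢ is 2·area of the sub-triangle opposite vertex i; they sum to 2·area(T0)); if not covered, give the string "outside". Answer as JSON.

T0:
  2·area = 16
  edge (10, 4)→(4, 12): d=(-6,8) right/bottom  bias=-1
  edge (4, 12)→(2, 12): d=(-2,0) right/bottom  bias=-1
  edge (2, 12)→(10, 4): d=(8,-8) top-left  bias=+0
    (6,0)@(13, 1): e=[-6,22,0] → ·  [on edge]
    (5,1)@(11, 3): e=[-2,18,0] → ·  [on edge]
    (4,2)@(9, 5): e=[2,14,0] → #  [on edge]
    (5,2)@(11, 5): e=[-14,14,16] → ·
    (3,3)@(7, 7): e=[6,10,0] → #  [on edge]
    (4,3)@(9, 7): e=[-10,10,16] → ·
    (2,4)@(5, 9): e=[10,6,0] → #  [on edge]
    (3,4)@(7, 9): e=[-6,6,16] → ·
    (1,5)@(3, 11): e=[14,2,0] → #  [on edge]
    (2,5)@(5, 11): e=[-2,2,16] → ·
    (0,6)@(1, 13): e=[18,-2,0] → ·  [on edge]
    (1,6)@(3, 13): e=[2,-2,16] → ·
  covered (4 px):
    · · · · · · · · · · · ·
    · · · · · · · · · · · ·
    · · · · # · · · · · · ·
    · · · # · · · · · · · ·
    · · # · · · · · · · · ·
    · # · · · · · · · · · ·
    · · · · · · · · · · · ·

Result: "outside"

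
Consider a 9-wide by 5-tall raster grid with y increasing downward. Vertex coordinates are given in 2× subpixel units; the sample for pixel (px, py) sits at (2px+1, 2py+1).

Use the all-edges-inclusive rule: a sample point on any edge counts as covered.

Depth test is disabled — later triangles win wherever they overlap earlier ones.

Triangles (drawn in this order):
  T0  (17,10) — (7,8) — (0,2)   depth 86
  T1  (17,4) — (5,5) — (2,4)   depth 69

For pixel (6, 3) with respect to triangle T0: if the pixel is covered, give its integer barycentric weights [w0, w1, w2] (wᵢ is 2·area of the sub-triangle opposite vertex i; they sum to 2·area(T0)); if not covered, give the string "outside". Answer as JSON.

T0:
  2·area = 46
  edge (17, 10)→(7, 8): d=(-10,-2) inclusive
  edge (7, 8)→(0, 2): d=(-7,-6) inclusive
  edge (0, 2)→(17, 10): d=(17,8) inclusive
    (2,2)@(5, 5): e=[26,9,11] → X
    (3,2)@(7, 5): e=[30,21,-5] → .
    (2,3)@(5, 7): e=[6,-5,45] → .
    (3,3)@(7, 7): e=[10,7,29] → X
    (4,3)@(9, 7): e=[14,19,13] → X
    (5,3)@(11, 7): e=[18,31,-3] → .
    (3,4)@(7, 9): e=[-10,-7,63] → .
    (4,4)@(9, 9): e=[-6,5,47] → .
    (6,4)@(13, 9): e=[2,29,15] → X
    (7,4)@(15, 9): e=[6,41,-1] → .
  covered (4 px):
    . . . . . . . . .
    . . . . . . . . .
    . . X . . . . . .
    . . . X X . . . .
    . . . . . . X . .
T1:
  2·area = 15
  edge (17, 4)→(5, 5): d=(-12,1) inclusive
  edge (5, 5)→(2, 4): d=(-3,-1) inclusive
  edge (2, 4)→(17, 4): d=(15,0) inclusive
    (2,2)@(5, 5): e=[0,0,15] → X  [on edge]
    (3,2)@(7, 5): e=[-2,2,15] → .
    (2,3)@(5, 7): e=[-24,-6,45] → .
    (5,3)@(11, 7): e=[-30,0,45] → .  [on edge]
    (8,4)@(17, 9): e=[-60,0,75] → .  [on edge]
  covered (1 px):
    . . . . . . . . .
    . . . . . . . . .
    . . X . . . . . .
    . . . . . . . . .
    . . . . . . . . .

Answer: "outside"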